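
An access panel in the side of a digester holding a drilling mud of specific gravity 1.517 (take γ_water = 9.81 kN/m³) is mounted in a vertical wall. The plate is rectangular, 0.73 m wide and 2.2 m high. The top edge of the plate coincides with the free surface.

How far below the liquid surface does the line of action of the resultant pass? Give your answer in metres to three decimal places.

h_p = 1.467 m

γ = 1.517 × 9.81 = 14.88177 kN/m³.
The centroid lies 2.2/2 = 1.1 m below the top edge, so the centroid depth is h_c = 1.1 m.
A = 0.73 × 2.2 = 1.606 m².
Resultant F = γ·h_c·A = 14.88177 × 1.1 × 1.606 = 26.2901 kN.
I_c = b·h³/12 = 0.73 × 2.2³/12 = 0.647753 m⁴.
Centre of pressure: y_p = y_c + I_c/(y_c·A) = 1.1 + 0.647753/(1.1 × 1.606) = 1.1 + 0.366666 = 1.46667 m along the plane.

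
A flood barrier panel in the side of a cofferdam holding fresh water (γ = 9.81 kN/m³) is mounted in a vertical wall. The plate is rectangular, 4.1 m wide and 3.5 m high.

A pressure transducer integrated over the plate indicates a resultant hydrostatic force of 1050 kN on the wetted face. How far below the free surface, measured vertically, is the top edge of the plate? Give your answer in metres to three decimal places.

d_top ≈ 5.709 m

γ = 9.81 kN/m³.
A = 4.1 × 3.5 = 14.35 m².
From F = γ·h_c·A, the centroid depth is h_c = 1050/(9.81 × 14.35) = 7.45879 m.
The centroid lies 3.5/2 = 1.75 m below the top edge, so the top edge sits at h_top = 7.45879 − 1.75 = 5.70879 m below the surface.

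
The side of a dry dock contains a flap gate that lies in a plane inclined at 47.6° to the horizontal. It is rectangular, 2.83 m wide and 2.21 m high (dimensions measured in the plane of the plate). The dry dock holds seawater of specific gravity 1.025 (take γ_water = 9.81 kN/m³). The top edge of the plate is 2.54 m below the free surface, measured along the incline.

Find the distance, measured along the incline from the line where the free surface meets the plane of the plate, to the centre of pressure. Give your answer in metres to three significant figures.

y_p = 3.76 m

γ = 1.025 × 9.81 = 10.05525 kN/m³.
Let θ = 47.6° be the plate's angle to the horizontal; measure y along the incline from where the plane meets the free surface. Vertical depth h = y·sinθ with sinθ = 0.738455.
The centroid lies 2.21/2 = 1.105 m below the top edge, so y_c = 2.54 + 1.105 = 3.645 m and h_c = 3.645 × 0.738455 = 2.69167 m.
A = 2.83 × 2.21 = 6.2543 m².
Resultant F = γ·h_c·A = 10.05525 × 2.69167 × 6.2543 = 169.275 kN.
I_c = b·h³/12 = 2.83 × 2.21³/12 = 2.54555 m⁴.
Centre of pressure: y_p = y_c + I_c/(y_c·A) = 3.645 + 2.54555/(3.645 × 6.2543) = 3.645 + 0.111662 = 3.75666 m along the plane.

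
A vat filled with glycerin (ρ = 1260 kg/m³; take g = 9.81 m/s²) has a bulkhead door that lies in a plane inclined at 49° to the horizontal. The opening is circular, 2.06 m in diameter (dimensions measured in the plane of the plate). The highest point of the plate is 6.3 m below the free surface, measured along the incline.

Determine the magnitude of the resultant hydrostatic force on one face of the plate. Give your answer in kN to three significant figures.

F ≈ 228 kN

γ = ρg = 1260 × 9.81 / 1000 = 12.3606 kN/m³.
Let θ = 49° be the plate's angle to the horizontal; measure y along the incline from where the plane meets the free surface. Vertical depth h = y·sinθ with sinθ = 0.754710.
The centroid is at the centre, 1.03 m below the top of the plate, so y_c = 6.3 + 1.03 = 7.33 m and h_c = 7.33 × 0.754710 = 5.53202 m.
A = π(1.03)² = 3.33292 m².
Resultant F = γ·h_c·A = 12.3606 × 5.53202 × 3.33292 = 227.902 kN.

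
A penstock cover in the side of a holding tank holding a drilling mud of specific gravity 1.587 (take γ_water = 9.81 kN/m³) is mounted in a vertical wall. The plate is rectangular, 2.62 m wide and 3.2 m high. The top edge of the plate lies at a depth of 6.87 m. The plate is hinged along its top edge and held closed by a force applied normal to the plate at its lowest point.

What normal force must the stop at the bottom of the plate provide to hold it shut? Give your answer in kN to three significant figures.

γ = 1.587 × 9.81 = 15.56847 kN/m³.
The centroid lies 3.2/2 = 1.6 m below the top edge, so the centroid depth is h_c = 6.87 + 1.6 = 8.47 m.
A = 2.62 × 3.2 = 8.384 m².
Resultant F = γ·h_c·A = 15.56847 × 8.47 × 8.384 = 1105.56 kN.
I_c = b·h³/12 = 2.62 × 3.2³/12 = 7.15435 m⁴.
Centre of pressure: y_p = y_c + I_c/(y_c·A) = 8.47 + 7.15435/(8.47 × 8.384) = 8.47 + 0.100748 = 8.57075 m along the plane.
The resultant acts 1.6 + 0.100748 = 1.70075 m (along the plate) below the hinge at the top edge, so the moment about the hinge is M = F × 1.70075 = 1105.56 × 1.70075 = 1880.28 kN·m.
A normal force at the bottom, 3.2 m from the hinge, must supply this moment: P = 1880.28/3.2 = 587.587 kN.

P ≈ 588 kN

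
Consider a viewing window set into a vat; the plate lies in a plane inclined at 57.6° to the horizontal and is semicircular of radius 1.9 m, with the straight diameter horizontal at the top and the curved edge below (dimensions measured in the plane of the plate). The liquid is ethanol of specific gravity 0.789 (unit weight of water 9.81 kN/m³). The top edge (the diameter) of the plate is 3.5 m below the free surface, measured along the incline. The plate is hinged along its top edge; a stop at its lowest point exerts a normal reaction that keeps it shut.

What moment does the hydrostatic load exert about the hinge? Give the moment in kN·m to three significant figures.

M ≈ 138 kN·m

γ = 0.789 × 9.81 = 7.74009 kN/m³.
Let θ = 57.6° be the plate's angle to the horizontal; measure y along the incline from where the plane meets the free surface. Vertical depth h = y·sinθ with sinθ = 0.844328.
The centroid of a semicircle lies 4r/(3π) = 0.806385 m from the diameter, here below the top edge, so y_c = 3.5 + 0.806385 = 4.30638 m and h_c = 4.30638 × 0.844328 = 3.636 m.
A = πr²/2 = π × 1.9²/2 = 5.67057 m².
Resultant F = γ·h_c·A = 7.74009 × 3.636 × 5.67057 = 159.587 kN.
I_c = (π/8 − 8/(9π))·r⁴ = 0.109757 × 1.9⁴ = 1.43036 m⁴.
Centre of pressure: y_p = y_c + I_c/(y_c·A) = 4.30638 + 1.43036/(4.30638 × 5.67057) = 4.30638 + 0.0585742 = 4.36495 m along the plane.
The resultant acts 0.806385 + 0.0585742 = 0.864959 m (along the plate) below the hinge at the top edge, so the moment about the hinge is M = F × 0.864959 = 159.587 × 0.864959 = 138.036 kN·m.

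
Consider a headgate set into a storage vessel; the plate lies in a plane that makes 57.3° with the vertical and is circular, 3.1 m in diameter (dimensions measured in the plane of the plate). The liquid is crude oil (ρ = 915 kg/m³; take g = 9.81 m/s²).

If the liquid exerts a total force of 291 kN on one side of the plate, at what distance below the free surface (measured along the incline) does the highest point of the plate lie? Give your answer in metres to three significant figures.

y_top ≈ 6.40 m

γ = ρg = 915 × 9.81 / 1000 = 8.97615 kN/m³.
A = π(1.55)² = 7.54768 m².
From F = γ·h_c·A, the centroid depth is h_c = 291/(8.97615 × 7.54768) = 4.29526 m.
The plate makes 57.3° with the vertical, i.e. θ = 90° − 57.3° = 32.7° to the horizontal. Measuring y along the incline from the free-surface line, vertical depth h = y·sinθ with sinθ = 0.540240.
Along the incline, y_c = h_c/sinθ = 4.29526/0.540240 = 7.95065 m.
The centroid is at the centre, 1.55 m below the top of the plate, so the highest point sits at y_top = 7.95065 − 1.55 = 6.40065 m along the incline.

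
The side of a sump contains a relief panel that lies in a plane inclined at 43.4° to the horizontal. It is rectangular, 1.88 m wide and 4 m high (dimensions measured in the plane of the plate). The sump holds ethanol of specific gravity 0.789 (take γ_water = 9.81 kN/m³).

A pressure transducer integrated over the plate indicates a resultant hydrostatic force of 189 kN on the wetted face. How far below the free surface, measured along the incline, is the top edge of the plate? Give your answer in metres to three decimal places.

γ = 0.789 × 9.81 = 7.74009 kN/m³.
A = 1.88 × 4 = 7.52 m².
From F = γ·h_c·A, the centroid depth is h_c = 189/(7.74009 × 7.52) = 3.24712 m.
Let θ = 43.4° be the plate's angle to the horizontal; measure y along the incline from where the plane meets the free surface. Vertical depth h = y·sinθ with sinθ = 0.687088.
Along the incline, y_c = h_c/sinθ = 3.24712/0.687088 = 4.72592 m.
The centroid lies 4/2 = 2 m below the top edge, so the top edge sits at y_top = 4.72592 − 2 = 2.72592 m along the incline.

y_top ≈ 2.726 m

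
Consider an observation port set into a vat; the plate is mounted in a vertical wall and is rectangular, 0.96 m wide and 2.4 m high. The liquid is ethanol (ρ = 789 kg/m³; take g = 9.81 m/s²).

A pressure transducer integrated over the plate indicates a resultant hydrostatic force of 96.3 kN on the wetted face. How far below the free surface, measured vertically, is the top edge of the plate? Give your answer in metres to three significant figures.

d_top ≈ 4.20 m

γ = ρg = 789 × 9.81 / 1000 = 7.74009 kN/m³.
A = 0.96 × 2.4 = 2.304 m².
From F = γ·h_c·A, the centroid depth is h_c = 96.3/(7.74009 × 2.304) = 5.40005 m.
The centroid lies 2.4/2 = 1.2 m below the top edge, so the top edge sits at h_top = 5.40005 − 1.2 = 4.20005 m below the surface.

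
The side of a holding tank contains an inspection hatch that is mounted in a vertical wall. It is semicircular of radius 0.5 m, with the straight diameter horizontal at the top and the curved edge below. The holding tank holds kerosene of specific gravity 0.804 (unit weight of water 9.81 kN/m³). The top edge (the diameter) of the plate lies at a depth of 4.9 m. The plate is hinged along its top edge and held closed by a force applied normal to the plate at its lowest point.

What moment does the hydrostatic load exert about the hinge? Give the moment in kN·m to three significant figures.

γ = 0.804 × 9.81 = 7.88724 kN/m³.
The centroid of a semicircle lies 4r/(3π) = 0.212207 m from the diameter, here below the top edge, so the centroid depth is h_c = 4.9 + 0.212207 = 5.11221 m.
A = πr²/2 = π × 0.5²/2 = 0.392699 m².
Resultant F = γ·h_c·A = 7.88724 × 5.11221 × 0.392699 = 15.8341 kN.
I_c = (π/8 − 8/(9π))·r⁴ = 0.109757 × 0.5⁴ = 0.00685981 m⁴.
Centre of pressure: y_p = y_c + I_c/(y_c·A) = 5.11221 + 0.00685981/(5.11221 × 0.392699) = 5.11221 + 0.00341699 = 5.11563 m along the plane.
The resultant acts 0.212207 + 0.00341699 = 0.215624 m (along the plate) below the hinge at the top edge, so the moment about the hinge is M = F × 0.215624 = 15.8341 × 0.215624 = 3.41421 kN·m.

M ≈ 3.41 kN·m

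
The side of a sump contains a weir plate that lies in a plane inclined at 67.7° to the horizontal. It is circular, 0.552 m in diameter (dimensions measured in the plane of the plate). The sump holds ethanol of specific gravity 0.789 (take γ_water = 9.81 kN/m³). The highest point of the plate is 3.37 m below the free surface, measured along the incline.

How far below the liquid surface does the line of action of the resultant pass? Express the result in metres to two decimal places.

γ = 0.789 × 9.81 = 7.74009 kN/m³.
Let θ = 67.7° be the plate's angle to the horizontal; measure y along the incline from where the plane meets the free surface. Vertical depth h = y·sinθ with sinθ = 0.925210.
The centroid is at the centre, 0.276 m below the top of the plate, so y_c = 3.37 + 0.276 = 3.646 m and h_c = 3.646 × 0.925210 = 3.37332 m.
A = π(0.276)² = 0.239314 m².
Resultant F = γ·h_c·A = 7.74009 × 3.37332 × 0.239314 = 6.24844 kN.
I_c = πr⁴/4 = π × 0.276⁴/4 = 0.0045575 m⁴.
Centre of pressure: y_p = y_c + I_c/(y_c·A) = 3.646 + 0.0045575/(3.646 × 0.239314) = 3.646 + 0.00522326 = 3.65122 m along the plane.
Vertically, h_p = y_p·sinθ = 3.65122 × 0.925210 = 3.37815 m.

h_p = 3.38 m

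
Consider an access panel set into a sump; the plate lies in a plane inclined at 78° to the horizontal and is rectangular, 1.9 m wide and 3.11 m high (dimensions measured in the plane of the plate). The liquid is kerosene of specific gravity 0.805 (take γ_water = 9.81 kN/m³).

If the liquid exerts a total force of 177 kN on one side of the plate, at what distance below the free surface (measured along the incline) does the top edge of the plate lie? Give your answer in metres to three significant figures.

y_top ≈ 2.32 m

γ = 0.805 × 9.81 = 7.89705 kN/m³.
A = 1.9 × 3.11 = 5.909 m².
From F = γ·h_c·A, the centroid depth is h_c = 177/(7.89705 × 5.909) = 3.7931 m.
Let θ = 78° be the plate's angle to the horizontal; measure y along the incline from where the plane meets the free surface. Vertical depth h = y·sinθ with sinθ = 0.978148.
Along the incline, y_c = h_c/sinθ = 3.7931/0.978148 = 3.87784 m.
The centroid lies 3.11/2 = 1.555 m below the top edge, so the top edge sits at y_top = 3.87784 − 1.555 = 2.32284 m along the incline.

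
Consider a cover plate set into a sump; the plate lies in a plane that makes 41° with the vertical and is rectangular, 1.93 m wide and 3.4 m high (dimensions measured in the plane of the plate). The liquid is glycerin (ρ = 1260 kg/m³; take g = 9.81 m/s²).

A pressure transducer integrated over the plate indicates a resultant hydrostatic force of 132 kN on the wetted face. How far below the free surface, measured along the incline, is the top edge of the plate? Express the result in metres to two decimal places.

γ = ρg = 1260 × 9.81 / 1000 = 12.3606 kN/m³.
A = 1.93 × 3.4 = 6.562 m².
From F = γ·h_c·A, the centroid depth is h_c = 132/(12.3606 × 6.562) = 1.62741 m.
The plate makes 41° with the vertical, i.e. θ = 90° − 41° = 49° to the horizontal. Measuring y along the incline from the free-surface line, vertical depth h = y·sinθ with sinθ = 0.754710.
Along the incline, y_c = h_c/sinθ = 1.62741/0.754710 = 2.15634 m.
The centroid lies 3.4/2 = 1.7 m below the top edge, so the top edge sits at y_top = 2.15634 − 1.7 = 0.45634 m along the incline.

y_top ≈ 0.46 m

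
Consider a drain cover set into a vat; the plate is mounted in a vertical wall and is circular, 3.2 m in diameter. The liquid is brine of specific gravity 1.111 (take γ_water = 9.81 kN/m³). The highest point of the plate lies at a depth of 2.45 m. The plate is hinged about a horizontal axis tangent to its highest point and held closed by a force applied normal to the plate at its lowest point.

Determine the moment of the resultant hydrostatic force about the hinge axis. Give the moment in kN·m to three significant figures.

M ≈ 624 kN·m

γ = 1.111 × 9.81 = 10.89891 kN/m³.
The centroid is at the centre, 1.6 m below the top of the plate, so the centroid depth is h_c = 2.45 + 1.6 = 4.05 m.
A = π(1.6)² = 8.04248 m².
Resultant F = γ·h_c·A = 10.89891 × 4.05 × 8.04248 = 355 kN.
I_c = πr⁴/4 = π × 1.6⁴/4 = 5.14719 m⁴.
Centre of pressure: y_p = y_c + I_c/(y_c·A) = 4.05 + 5.14719/(4.05 × 8.04248) = 4.05 + 0.158025 = 4.20803 m along the plane.
The resultant acts 1.6 + 0.158025 = 1.75803 m (along the plate) below the hinge at the top edge, so the moment about the hinge is M = F × 1.75803 = 355 × 1.75803 = 624.101 kN·m.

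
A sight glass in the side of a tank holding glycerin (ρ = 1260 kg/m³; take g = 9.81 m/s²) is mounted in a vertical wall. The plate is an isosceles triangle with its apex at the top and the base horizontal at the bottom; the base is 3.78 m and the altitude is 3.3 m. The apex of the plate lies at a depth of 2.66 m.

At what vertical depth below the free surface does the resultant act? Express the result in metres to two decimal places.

h_p = 4.98 m

γ = ρg = 1260 × 9.81 / 1000 = 12.3606 kN/m³.
With the apex up, the centroid sits 2h/3 = 2 × 3.3/3 = 2.2 m below the apex, so the centroid depth is h_c = 2.66 + 2.2 = 4.86 m.
A = ½ × 3.78 × 3.3 = 6.237 m².
Resultant F = γ·h_c·A = 12.3606 × 4.86 × 6.237 = 374.672 kN.
I_c = b·h³/36 = 3.78 × 3.3³/36 = 3.77338 m⁴.
Centre of pressure: y_p = y_c + I_c/(y_c·A) = 4.86 + 3.77338/(4.86 × 6.237) = 4.86 + 0.124485 = 4.98449 m along the plane.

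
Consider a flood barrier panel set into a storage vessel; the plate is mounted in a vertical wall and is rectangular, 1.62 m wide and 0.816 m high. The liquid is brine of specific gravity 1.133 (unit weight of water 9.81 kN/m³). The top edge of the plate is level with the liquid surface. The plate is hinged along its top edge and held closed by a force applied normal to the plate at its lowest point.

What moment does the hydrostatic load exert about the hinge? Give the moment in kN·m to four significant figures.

γ = 1.133 × 9.81 = 11.11473 kN/m³.
The centroid lies 0.816/2 = 0.408 m below the top edge, so the centroid depth is h_c = 0.408 m.
A = 1.62 × 0.816 = 1.32192 m².
Resultant F = γ·h_c·A = 11.11473 × 0.408 × 1.32192 = 5.99466 kN.
I_c = b·h³/12 = 1.62 × 0.816³/12 = 0.0733507 m⁴.
Centre of pressure: y_p = y_c + I_c/(y_c·A) = 0.408 + 0.0733507/(0.408 × 1.32192) = 0.408 + 0.136 = 0.544 m along the plane.
The resultant acts 0.408 + 0.136 = 0.544 m (along the plate) below the hinge at the top edge, so the moment about the hinge is M = F × 0.544 = 5.99466 × 0.544 = 3.2611 kN·m.

M ≈ 3.261 kN·m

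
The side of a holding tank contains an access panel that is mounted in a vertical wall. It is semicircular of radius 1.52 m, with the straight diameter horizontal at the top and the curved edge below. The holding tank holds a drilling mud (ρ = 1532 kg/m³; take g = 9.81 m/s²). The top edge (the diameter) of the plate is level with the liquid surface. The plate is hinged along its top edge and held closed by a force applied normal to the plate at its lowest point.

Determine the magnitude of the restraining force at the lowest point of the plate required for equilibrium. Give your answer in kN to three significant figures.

γ = ρg = 1532 × 9.81 / 1000 = 15.02892 kN/m³.
The centroid of a semicircle lies 4r/(3π) = 0.645108 m from the diameter, here below the top edge, so the centroid depth is h_c = 0.645108 m.
A = πr²/2 = π × 1.52²/2 = 3.62917 m².
Resultant F = γ·h_c·A = 15.02892 × 0.645108 × 3.62917 = 35.1858 kN.
I_c = (π/8 − 8/(9π))·r⁴ = 0.109757 × 1.52⁴ = 0.585877 m⁴.
Centre of pressure: y_p = y_c + I_c/(y_c·A) = 0.645108 + 0.585877/(0.645108 × 3.62917) = 0.645108 + 0.250246 = 0.895354 m along the plane.
The resultant acts 0.645108 + 0.250246 = 0.895354 m (along the plate) below the hinge at the top edge, so the moment about the hinge is M = F × 0.895354 = 35.1858 × 0.895354 = 31.5037 kN·m.
A normal force at the bottom, 1.52 m from the hinge, must supply this moment: P = 31.5037/1.52 = 20.7261 kN.

P ≈ 20.7 kN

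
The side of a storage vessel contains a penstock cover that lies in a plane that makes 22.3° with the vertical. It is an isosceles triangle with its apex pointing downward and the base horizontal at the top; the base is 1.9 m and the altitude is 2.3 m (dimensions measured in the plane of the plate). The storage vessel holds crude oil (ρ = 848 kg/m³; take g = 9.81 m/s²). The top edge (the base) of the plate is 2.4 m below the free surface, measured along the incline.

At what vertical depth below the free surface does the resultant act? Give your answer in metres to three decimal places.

h_p = 3.016 m

γ = ρg = 848 × 9.81 / 1000 = 8.31888 kN/m³.
The plate makes 22.3° with the vertical, i.e. θ = 90° − 22.3° = 67.7° to the horizontal. Measuring y along the incline from the free-surface line, vertical depth h = y·sinθ with sinθ = 0.925210.
With the apex down, the centroid sits h/3 = 2.3/3 = 0.766667 m below the base (the top edge), so y_c = 2.4 + 0.766667 = 3.16667 m and h_c = 3.16667 × 0.925210 = 2.92983 m.
A = ½ × 1.9 × 2.3 = 2.185 m².
Resultant F = γ·h_c·A = 8.31888 × 2.92983 × 2.185 = 53.2548 kN.
I_c = b·h³/36 = 1.9 × 2.3³/36 = 0.642147 m⁴.
Centre of pressure: y_p = y_c + I_c/(y_c·A) = 3.16667 + 0.642147/(3.16667 × 2.185) = 3.16667 + 0.0928069 = 3.25948 m along the plane.
Vertically, h_p = y_p·sinθ = 3.25948 × 0.925210 = 3.0157 m.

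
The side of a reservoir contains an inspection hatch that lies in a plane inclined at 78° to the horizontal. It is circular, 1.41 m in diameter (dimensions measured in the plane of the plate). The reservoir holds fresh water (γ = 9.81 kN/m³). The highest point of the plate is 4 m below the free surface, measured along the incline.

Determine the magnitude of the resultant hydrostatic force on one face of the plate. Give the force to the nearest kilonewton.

γ = 9.81 kN/m³.
Let θ = 78° be the plate's angle to the horizontal; measure y along the incline from where the plane meets the free surface. Vertical depth h = y·sinθ with sinθ = 0.978148.
The centroid is at the centre, 0.705 m below the top of the plate, so y_c = 4 + 0.705 = 4.705 m and h_c = 4.705 × 0.978148 = 4.60219 m.
A = π(0.705)² = 1.56145 m².
Resultant F = γ·h_c·A = 9.81 × 4.60219 × 1.56145 = 70.4955 kN.

F ≈ 70 kN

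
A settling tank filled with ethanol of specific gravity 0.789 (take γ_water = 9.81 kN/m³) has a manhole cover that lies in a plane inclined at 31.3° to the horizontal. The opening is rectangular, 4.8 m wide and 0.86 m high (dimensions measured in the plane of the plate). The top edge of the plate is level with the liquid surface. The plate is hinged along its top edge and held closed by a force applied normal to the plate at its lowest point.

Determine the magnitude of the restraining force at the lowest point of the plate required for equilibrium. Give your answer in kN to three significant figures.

γ = 0.789 × 9.81 = 7.74009 kN/m³.
Let θ = 31.3° be the plate's angle to the horizontal; measure y along the incline from where the plane meets the free surface. Vertical depth h = y·sinθ with sinθ = 0.519519.
The centroid lies 0.86/2 = 0.43 m below the top edge, so y_c = 0.43 m and h_c = 0.43 × 0.519519 = 0.223393 m.
A = 4.8 × 0.86 = 4.128 m².
Resultant F = γ·h_c·A = 7.74009 × 0.223393 × 4.128 = 7.13765 kN.
I_c = b·h³/12 = 4.8 × 0.86³/12 = 0.254422 m⁴.
Centre of pressure: y_p = y_c + I_c/(y_c·A) = 0.43 + 0.254422/(0.43 × 4.128) = 0.43 + 0.143333 = 0.573333 m along the plane.
The resultant acts 0.43 + 0.143333 = 0.573333 m (along the plate) below the hinge at the top edge, so the moment about the hinge is M = F × 0.573333 = 7.13765 × 0.573333 = 4.09225 kN·m.
A normal force at the bottom, 0.86 m from the hinge, must supply this moment: P = 4.09225/0.86 = 4.75843 kN.

P ≈ 4.76 kN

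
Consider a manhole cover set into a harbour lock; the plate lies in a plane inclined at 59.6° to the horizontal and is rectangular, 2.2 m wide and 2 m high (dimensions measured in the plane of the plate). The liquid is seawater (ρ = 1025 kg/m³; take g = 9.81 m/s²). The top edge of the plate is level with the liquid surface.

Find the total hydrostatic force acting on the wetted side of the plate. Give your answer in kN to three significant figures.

F ≈ 38.2 kN

γ = ρg = 1025 × 9.81 / 1000 = 10.05525 kN/m³.
Let θ = 59.6° be the plate's angle to the horizontal; measure y along the incline from where the plane meets the free surface. Vertical depth h = y·sinθ with sinθ = 0.862514.
The centroid lies 2/2 = 1 m below the top edge, so y_c = 1 m and h_c = 1 × 0.862514 = 0.862514 m.
A = 2.2 × 2 = 4.4 m².
Resultant F = γ·h_c·A = 10.05525 × 0.862514 × 4.4 = 38.1603 kN.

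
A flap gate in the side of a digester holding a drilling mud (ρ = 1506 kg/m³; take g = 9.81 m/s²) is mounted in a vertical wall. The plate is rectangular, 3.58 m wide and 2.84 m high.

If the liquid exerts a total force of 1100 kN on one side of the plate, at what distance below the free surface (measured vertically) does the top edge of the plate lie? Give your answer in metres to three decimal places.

d_top ≈ 5.903 m

γ = ρg = 1506 × 9.81 / 1000 = 14.77386 kN/m³.
A = 3.58 × 2.84 = 10.1672 m².
From F = γ·h_c·A, the centroid depth is h_c = 1100/(14.77386 × 10.1672) = 7.32314 m.
The centroid lies 2.84/2 = 1.42 m below the top edge, so the top edge sits at h_top = 7.32314 − 1.42 = 5.90314 m below the surface.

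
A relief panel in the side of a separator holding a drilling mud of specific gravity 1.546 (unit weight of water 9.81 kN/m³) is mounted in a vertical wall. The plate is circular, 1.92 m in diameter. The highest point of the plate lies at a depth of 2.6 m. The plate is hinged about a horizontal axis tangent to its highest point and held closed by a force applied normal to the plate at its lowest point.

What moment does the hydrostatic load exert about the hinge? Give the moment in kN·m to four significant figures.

M ≈ 160.2 kN·m

γ = 1.546 × 9.81 = 15.16626 kN/m³.
The centroid is at the centre, 0.96 m below the top of the plate, so the centroid depth is h_c = 2.6 + 0.96 = 3.56 m.
A = π(0.96)² = 2.89529 m².
Resultant F = γ·h_c·A = 15.16626 × 3.56 × 2.89529 = 156.322 kN.
I_c = πr⁴/4 = π × 0.96⁴/4 = 0.667075 m⁴.
Centre of pressure: y_p = y_c + I_c/(y_c·A) = 3.56 + 0.667075/(3.56 × 2.89529) = 3.56 + 0.0647191 = 3.62472 m along the plane.
The resultant acts 0.96 + 0.0647191 = 1.02472 m (along the plate) below the hinge at the top edge, so the moment about the hinge is M = F × 1.02472 = 156.322 × 1.02472 = 160.186 kN·m.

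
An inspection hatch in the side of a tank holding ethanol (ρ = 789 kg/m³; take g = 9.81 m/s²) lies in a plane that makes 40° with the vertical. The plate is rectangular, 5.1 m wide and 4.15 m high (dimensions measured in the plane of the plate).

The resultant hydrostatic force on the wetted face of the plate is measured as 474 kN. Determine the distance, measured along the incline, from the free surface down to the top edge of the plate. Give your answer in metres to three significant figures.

γ = ρg = 789 × 9.81 / 1000 = 7.74009 kN/m³.
A = 5.1 × 4.15 = 21.165 m².
From F = γ·h_c·A, the centroid depth is h_c = 474/(7.74009 × 21.165) = 2.89344 m.
The plate makes 40° with the vertical, i.e. θ = 90° − 40° = 50° to the horizontal. Measuring y along the incline from the free-surface line, vertical depth h = y·sinθ with sinθ = 0.766044.
Along the incline, y_c = h_c/sinθ = 2.89344/0.766044 = 3.77712 m.
The centroid lies 4.15/2 = 2.075 m below the top edge, so the top edge sits at y_top = 3.77712 − 2.075 = 1.70212 m along the incline.

y_top ≈ 1.70 m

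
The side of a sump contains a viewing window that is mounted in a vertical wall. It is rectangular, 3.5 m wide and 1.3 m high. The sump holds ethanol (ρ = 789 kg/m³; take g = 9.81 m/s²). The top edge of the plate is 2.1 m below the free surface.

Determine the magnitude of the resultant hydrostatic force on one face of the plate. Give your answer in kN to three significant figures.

γ = ρg = 789 × 9.81 / 1000 = 7.74009 kN/m³.
The centroid lies 1.3/2 = 0.65 m below the top edge, so the centroid depth is h_c = 2.1 + 0.65 = 2.75 m.
A = 3.5 × 1.3 = 4.55 m².
Resultant F = γ·h_c·A = 7.74009 × 2.75 × 4.55 = 96.8479 kN.

F ≈ 96.8 kN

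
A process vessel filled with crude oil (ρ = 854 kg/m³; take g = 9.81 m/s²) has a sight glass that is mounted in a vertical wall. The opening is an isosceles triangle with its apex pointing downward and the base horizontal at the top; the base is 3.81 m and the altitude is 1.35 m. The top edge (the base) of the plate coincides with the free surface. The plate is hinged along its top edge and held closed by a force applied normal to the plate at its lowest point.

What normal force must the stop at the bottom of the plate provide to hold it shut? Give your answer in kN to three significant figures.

P ≈ 4.85 kN

γ = ρg = 854 × 9.81 / 1000 = 8.37774 kN/m³.
With the apex down, the centroid sits h/3 = 1.35/3 = 0.45 m below the base (the top edge), so the centroid depth is h_c = 0.45 m.
A = ½ × 3.81 × 1.35 = 2.57175 m².
Resultant F = γ·h_c·A = 8.37774 × 0.45 × 2.57175 = 9.69545 kN.
I_c = b·h³/36 = 3.81 × 1.35³/36 = 0.26039 m⁴.
Centre of pressure: y_p = y_c + I_c/(y_c·A) = 0.45 + 0.26039/(0.45 × 2.57175) = 0.45 + 0.225 = 0.675 m along the plane.
The resultant acts 0.45 + 0.225 = 0.675 m (along the plate) below the hinge at the top edge, so the moment about the hinge is M = F × 0.675 = 9.69545 × 0.675 = 6.54443 kN·m.
A normal force at the bottom, 1.35 m from the hinge, must supply this moment: P = 6.54443/1.35 = 4.84773 kN.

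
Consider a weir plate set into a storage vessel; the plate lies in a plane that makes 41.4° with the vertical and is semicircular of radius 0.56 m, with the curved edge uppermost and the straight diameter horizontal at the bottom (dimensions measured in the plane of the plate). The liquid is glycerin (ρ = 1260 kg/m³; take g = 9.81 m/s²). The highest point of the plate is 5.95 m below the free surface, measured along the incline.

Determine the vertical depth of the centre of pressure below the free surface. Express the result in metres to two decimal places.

γ = ρg = 1260 × 9.81 / 1000 = 12.3606 kN/m³.
The plate makes 41.4° with the vertical, i.e. θ = 90° − 41.4° = 48.6° to the horizontal. Measuring y along the incline from the free-surface line, vertical depth h = y·sinθ with sinθ = 0.750111.
The centroid lies 4r/(3π) = 0.237671 m above the diameter, so r − 4r/(3π) = 0.56 − 0.237671 = 0.322329 m below the topmost point, so y_c = 5.95 + 0.322329 = 6.27233 m and h_c = 6.27233 × 0.750111 = 4.70494 m.
A = πr²/2 = π × 0.56²/2 = 0.492602 m².
Resultant F = γ·h_c·A = 12.3606 × 4.70494 × 0.492602 = 28.6477 kN.
I_c = (π/8 − 8/(9π))·r⁴ = 0.109757 × 0.56⁴ = 0.010794 m⁴.
Centre of pressure: y_p = y_c + I_c/(y_c·A) = 6.27233 + 0.010794/(6.27233 × 0.492602) = 6.27233 + 0.00349347 = 6.27582 m along the plane.
Vertically, h_p = y_p·sinθ = 6.27582 × 0.750111 = 4.70756 m.

h_p = 4.71 m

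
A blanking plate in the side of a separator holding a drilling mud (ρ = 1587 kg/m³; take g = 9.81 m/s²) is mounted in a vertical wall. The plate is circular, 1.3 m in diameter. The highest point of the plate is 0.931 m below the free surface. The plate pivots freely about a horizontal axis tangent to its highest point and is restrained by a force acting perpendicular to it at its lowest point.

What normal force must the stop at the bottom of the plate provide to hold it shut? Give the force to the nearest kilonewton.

γ = ρg = 1587 × 9.81 / 1000 = 15.56847 kN/m³.
The centroid is at the centre, 0.65 m below the top of the plate, so the centroid depth is h_c = 0.931 + 0.65 = 1.581 m.
A = π(0.65)² = 1.32732 m².
Resultant F = γ·h_c·A = 15.56847 × 1.581 × 1.32732 = 32.6703 kN.
I_c = πr⁴/4 = π × 0.65⁴/4 = 0.140198 m⁴.
Centre of pressure: y_p = y_c + I_c/(y_c·A) = 1.581 + 0.140198/(1.581 × 1.32732) = 1.581 + 0.0668089 = 1.64781 m along the plane.
The resultant acts 0.65 + 0.0668089 = 0.716809 m (along the plate) below the hinge at the top edge, so the moment about the hinge is M = F × 0.716809 = 32.6703 × 0.716809 = 23.4184 kN·m.
A normal force at the bottom, 1.3 m from the hinge, must supply this moment: P = 23.4184/1.3 = 18.0142 kN.

P ≈ 18 kN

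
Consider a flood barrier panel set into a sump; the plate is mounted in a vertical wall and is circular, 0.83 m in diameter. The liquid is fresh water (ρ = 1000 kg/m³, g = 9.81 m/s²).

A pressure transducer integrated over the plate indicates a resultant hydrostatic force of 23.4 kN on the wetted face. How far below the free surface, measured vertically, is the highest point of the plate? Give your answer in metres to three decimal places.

γ = ρg = 1000 × 9.81 = 9810 N/m³ = 9.81 kN/m³.
A = π(0.415)² = 0.541061 m².
From F = γ·h_c·A, the centroid depth is h_c = 23.4/(9.81 × 0.541061) = 4.4086 m.
The centroid is at the centre, 0.415 m below the top of the plate, so the highest point sits at h_top = 4.4086 − 0.415 = 3.9936 m below the surface.

d_top ≈ 3.994 m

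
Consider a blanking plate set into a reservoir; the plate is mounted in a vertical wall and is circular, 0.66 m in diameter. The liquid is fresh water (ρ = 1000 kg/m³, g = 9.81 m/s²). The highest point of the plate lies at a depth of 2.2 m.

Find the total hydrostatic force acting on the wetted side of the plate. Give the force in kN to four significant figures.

F ≈ 8.491 kN

γ = ρg = 1000 × 9.81 = 9810 N/m³ = 9.81 kN/m³.
The centroid is at the centre, 0.33 m below the top of the plate, so the centroid depth is h_c = 2.2 + 0.33 = 2.53 m.
A = π(0.33)² = 0.342119 m².
Resultant F = γ·h_c·A = 9.81 × 2.53 × 0.342119 = 8.49115 kN.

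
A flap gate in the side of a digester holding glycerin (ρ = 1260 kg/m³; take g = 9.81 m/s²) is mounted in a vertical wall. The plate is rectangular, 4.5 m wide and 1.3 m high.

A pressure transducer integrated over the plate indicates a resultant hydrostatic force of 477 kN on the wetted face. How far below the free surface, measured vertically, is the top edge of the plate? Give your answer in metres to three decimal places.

d_top ≈ 5.947 m

γ = ρg = 1260 × 9.81 / 1000 = 12.3606 kN/m³.
A = 4.5 × 1.3 = 5.85 m².
From F = γ·h_c·A, the centroid depth is h_c = 477/(12.3606 × 5.85) = 6.59664 m.
The centroid lies 1.3/2 = 0.65 m below the top edge, so the top edge sits at h_top = 6.59664 − 0.65 = 5.94664 m below the surface.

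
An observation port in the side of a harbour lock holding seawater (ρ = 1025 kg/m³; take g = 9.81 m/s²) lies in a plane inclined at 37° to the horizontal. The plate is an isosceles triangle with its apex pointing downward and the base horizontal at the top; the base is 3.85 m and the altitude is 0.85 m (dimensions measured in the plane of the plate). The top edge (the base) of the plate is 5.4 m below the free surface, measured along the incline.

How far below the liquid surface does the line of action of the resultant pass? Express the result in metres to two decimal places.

γ = ρg = 1025 × 9.81 / 1000 = 10.05525 kN/m³.
Let θ = 37° be the plate's angle to the horizontal; measure y along the incline from where the plane meets the free surface. Vertical depth h = y·sinθ with sinθ = 0.601815.
With the apex down, the centroid sits h/3 = 0.85/3 = 0.283333 m below the base (the top edge), so y_c = 5.4 + 0.283333 = 5.68333 m and h_c = 5.68333 × 0.601815 = 3.42031 m.
A = ½ × 3.85 × 0.85 = 1.63625 m².
Resultant F = γ·h_c·A = 10.05525 × 3.42031 × 1.63625 = 56.274 kN.
I_c = b·h³/36 = 3.85 × 0.85³/36 = 0.0656773 m⁴.
Centre of pressure: y_p = y_c + I_c/(y_c·A) = 5.68333 + 0.0656773/(5.68333 × 1.63625) = 5.68333 + 0.00706257 = 5.69039 m along the plane.
Vertically, h_p = y_p·sinθ = 5.69039 × 0.601815 = 3.42456 m.

h_p = 3.42 m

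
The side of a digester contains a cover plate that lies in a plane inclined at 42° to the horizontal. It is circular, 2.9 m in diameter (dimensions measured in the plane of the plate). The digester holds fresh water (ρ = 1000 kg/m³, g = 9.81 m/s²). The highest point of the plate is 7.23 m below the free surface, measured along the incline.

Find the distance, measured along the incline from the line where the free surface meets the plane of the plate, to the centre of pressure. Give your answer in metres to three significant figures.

γ = ρg = 1000 × 9.81 = 9810 N/m³ = 9.81 kN/m³.
Let θ = 42° be the plate's angle to the horizontal; measure y along the incline from where the plane meets the free surface. Vertical depth h = y·sinθ with sinθ = 0.669131.
The centroid is at the centre, 1.45 m below the top of the plate, so y_c = 7.23 + 1.45 = 8.68 m and h_c = 8.68 × 0.669131 = 5.80806 m.
A = π(1.45)² = 6.6052 m².
Resultant F = γ·h_c·A = 9.81 × 5.80806 × 6.6052 = 376.345 kN.
I_c = πr⁴/4 = π × 1.45⁴/4 = 3.47186 m⁴.
Centre of pressure: y_p = y_c + I_c/(y_c·A) = 8.68 + 3.47186/(8.68 × 6.6052) = 8.68 + 0.0605559 = 8.74056 m along the plane.

y_p = 8.74 m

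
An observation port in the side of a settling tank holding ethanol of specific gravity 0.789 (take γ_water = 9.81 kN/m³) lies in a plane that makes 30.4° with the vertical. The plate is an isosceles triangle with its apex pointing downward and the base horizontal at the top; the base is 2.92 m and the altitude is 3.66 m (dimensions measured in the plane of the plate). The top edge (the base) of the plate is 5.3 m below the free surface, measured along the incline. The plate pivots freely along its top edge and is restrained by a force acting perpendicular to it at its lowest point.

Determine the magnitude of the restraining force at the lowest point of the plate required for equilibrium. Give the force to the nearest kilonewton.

P ≈ 85 kN

γ = 0.789 × 9.81 = 7.74009 kN/m³.
The plate makes 30.4° with the vertical, i.e. θ = 90° − 30.4° = 59.6° to the horizontal. Measuring y along the incline from the free-surface line, vertical depth h = y·sinθ with sinθ = 0.862514.
With the apex down, the centroid sits h/3 = 3.66/3 = 1.22 m below the base (the top edge), so y_c = 5.3 + 1.22 = 6.52 m and h_c = 6.52 × 0.862514 = 5.62359 m.
A = ½ × 2.92 × 3.66 = 5.3436 m².
Resultant F = γ·h_c·A = 7.74009 × 5.62359 × 5.3436 = 232.591 kN.
I_c = b·h³/36 = 2.92 × 3.66³/36 = 3.97671 m⁴.
Centre of pressure: y_p = y_c + I_c/(y_c·A) = 6.52 + 3.97671/(6.52 × 5.3436) = 6.52 + 0.114141 = 6.63414 m along the plane.
The resultant acts 1.22 + 0.114141 = 1.33414 m (along the plate) below the hinge at the top edge, so the moment about the hinge is M = F × 1.33414 = 232.591 × 1.33414 = 310.309 kN·m.
A normal force at the bottom, 3.66 m from the hinge, must supply this moment: P = 310.309/3.66 = 84.7839 kN.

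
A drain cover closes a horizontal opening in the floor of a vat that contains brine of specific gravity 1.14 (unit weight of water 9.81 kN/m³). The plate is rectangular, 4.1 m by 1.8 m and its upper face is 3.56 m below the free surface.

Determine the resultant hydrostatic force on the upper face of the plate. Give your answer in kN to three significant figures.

γ = 1.14 × 9.81 = 11.1834 kN/m³.
The plate is horizontal, so pressure is uniform at p = γ·h = 11.1834 × 3.56 = 39.8129 kN/m².
A = 4.1 × 1.8 = 7.38 m².
F = p·A = 39.8129 × 7.38 = 293.819 kN.

F ≈ 294 kN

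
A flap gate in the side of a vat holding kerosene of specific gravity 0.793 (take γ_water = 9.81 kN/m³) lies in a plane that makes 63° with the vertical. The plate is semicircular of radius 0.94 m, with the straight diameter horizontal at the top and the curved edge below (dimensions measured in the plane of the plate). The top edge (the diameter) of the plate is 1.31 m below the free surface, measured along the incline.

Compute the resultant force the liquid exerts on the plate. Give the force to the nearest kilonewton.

γ = 0.793 × 9.81 = 7.77933 kN/m³.
The plate makes 63° with the vertical, i.e. θ = 90° − 63° = 27° to the horizontal. Measuring y along the incline from the free-surface line, vertical depth h = y·sinθ with sinθ = 0.453990.
The centroid of a semicircle lies 4r/(3π) = 0.398948 m from the diameter, here below the top edge, so y_c = 1.31 + 0.398948 = 1.70895 m and h_c = 1.70895 × 0.453990 = 0.775846 m.
A = πr²/2 = π × 0.94²/2 = 1.38796 m².
Resultant F = γ·h_c·A = 7.77933 × 0.775846 × 1.38796 = 8.37712 kN.

F ≈ 8 kN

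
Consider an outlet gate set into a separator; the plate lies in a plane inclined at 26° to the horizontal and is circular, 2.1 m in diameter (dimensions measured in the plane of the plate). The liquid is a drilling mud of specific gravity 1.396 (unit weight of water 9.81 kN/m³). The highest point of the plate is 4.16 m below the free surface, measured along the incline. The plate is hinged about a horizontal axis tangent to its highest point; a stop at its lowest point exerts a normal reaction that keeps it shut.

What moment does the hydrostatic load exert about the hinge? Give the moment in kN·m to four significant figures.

M ≈ 119.5 kN·m

γ = 1.396 × 9.81 = 13.69476 kN/m³.
Let θ = 26° be the plate's angle to the horizontal; measure y along the incline from where the plane meets the free surface. Vertical depth h = y·sinθ with sinθ = 0.438371.
The centroid is at the centre, 1.05 m below the top of the plate, so y_c = 4.16 + 1.05 = 5.21 m and h_c = 5.21 × 0.438371 = 2.28391 m.
A = π(1.05)² = 3.46361 m².
Resultant F = γ·h_c·A = 13.69476 × 2.28391 × 3.46361 = 108.333 kN.
I_c = πr⁴/4 = π × 1.05⁴/4 = 0.954656 m⁴.
Centre of pressure: y_p = y_c + I_c/(y_c·A) = 5.21 + 0.954656/(5.21 × 3.46361) = 5.21 + 0.052903 = 5.2629 m along the plane.
The resultant acts 1.05 + 0.052903 = 1.1029 m (along the plate) below the hinge at the top edge, so the moment about the hinge is M = F × 1.1029 = 108.333 × 1.1029 = 119.48 kN·m.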